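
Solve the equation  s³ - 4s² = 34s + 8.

Rearrange: s³ - 4s² - 34s - 8 = 0.
Possible rational roots are divisors of -8. Testing s = -4 gives 0, so (s + 4) is a factor.
Divide: s³ - 4s² - 34s - 8 = (s + 4)(s² - 8s - 2).
Apply the quadratic formula to s² - 8s - 2 = 0: s = (8 ± √72)/2, i.e. s ≈ 8.2426 or s ≈ -0.2426.

s = -4 or s = -0.2426 or s = 8.2426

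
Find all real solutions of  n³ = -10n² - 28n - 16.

n = -5.2361 or n = -4 or n = -0.7639

Rearrange: n³ + 10n² + 28n + 16 = 0.
Possible rational roots are divisors of 16. Testing n = -4 gives 0, so (n + 4) is a factor.
Divide: n³ + 10n² + 28n + 16 = (n + 4)(n² + 6n + 4).
Apply the quadratic formula to n² + 6n + 4 = 0: n = (-6 ± √20)/2, i.e. n ≈ -0.7639 or n ≈ -5.2361.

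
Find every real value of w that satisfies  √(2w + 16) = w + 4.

w = 0

Square both sides: 2w + 16 = (w + 4)².
Expand and rearrange: w² + 6w = 0.
Solving gives w = 0 or w = -6.
Check each candidate in the original equation:
  w = 0: √(16) = 4, while w + 4 = 4 — valid.
  w = -6: √(4) = 2, while w + 4 = -2 — extraneous.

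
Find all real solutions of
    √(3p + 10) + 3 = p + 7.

Isolate the radical: √(3p + 10) = p + 4.
Square both sides: 3p + 10 = (p + 4)².
Expand and rearrange: p² + 5p + 6 = 0.
Solving gives p = -2 or p = -3.
Check each candidate in the original equation:
  p = -2: √(4) = 2, while p + 4 = 2 — valid.
  p = -3: √(1) = 1, while p + 4 = 1 — valid.

p = -3 or p = -2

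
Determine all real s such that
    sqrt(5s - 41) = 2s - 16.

s = 8.25 or s = 9

Square both sides: 5s - 41 = (2s - 16)^2.
Expand and rearrange: 4s^2 - 69s + 297 = 0.
Solving gives s = 9 or s = 8.25.
Check each candidate in the original equation:
  s = 9: sqrt(4) = 2, while 2s - 16 = 2 — valid.
  s = 8.25: sqrt(0.25) = 0.5, while 2s - 16 = 0.5 — valid.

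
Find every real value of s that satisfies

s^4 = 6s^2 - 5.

s = -2.2361 or s = -1 or s = 1 or s = 2.2361

Let u = s^2. The equation becomes u^2 - 6u + 5 = 0.
Factor: (u - 5)(u - 1) = 0, so u = 5 or u = 1.
s^2 = 5 gives s = +/-sqrt(5) ~= +/-2.2361.
s^2 = 1 gives s = +/-1.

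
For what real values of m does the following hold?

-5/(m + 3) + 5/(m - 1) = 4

Multiply both sides by (m + 3)(m - 1):
-5(m - 1) + 5(m + 3) = 4(m + 3)(m - 1).
Expand and collect terms: 4m^2 + 8m - 32 = 0.
Factor or apply the quadratic formula: m = 2 or m = -4.
Neither value makes a denominator zero (m != -3, m != 1), so both are valid.

m = -4 or m = 2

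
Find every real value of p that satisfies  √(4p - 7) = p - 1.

Square both sides: 4p - 7 = (p - 1)².
Expand and rearrange: p² - 6p + 8 = 0.
Solving gives p = 4 or p = 2.
Check each candidate in the original equation:
  p = 4: √(9) = 3, while p - 1 = 3 — valid.
  p = 2: √(1) = 1, while p - 1 = 1 — valid.

p = 2 or p = 4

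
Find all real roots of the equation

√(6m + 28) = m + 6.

m = -4 or m = -2

Square both sides: 6m + 28 = (m + 6)².
Expand and rearrange: m² + 6m + 8 = 0.
Solving gives m = -2 or m = -4.
Check each candidate in the original equation:
  m = -2: √(16) = 4, while m + 6 = 4 — valid.
  m = -4: √(4) = 2, while m + 6 = 2 — valid.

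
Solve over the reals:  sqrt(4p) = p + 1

Square both sides: 4p = (p + 1)^2.
Expand and rearrange: p^2 - 2p + 1 = 0.
This gives the repeated root p = 1.
Check in the original equation:
  p = 1: sqrt(4) = 2, while p + 1 = 2 — valid.

p = 1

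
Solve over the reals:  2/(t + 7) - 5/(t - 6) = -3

t = -7.5939 or t = 7.5939

Multiply both sides by (t + 7)(t - 6):
2(t - 6) - 5(t + 7) = -3(t + 7)(t - 6).
Expand and collect terms: -3t^2 + 173 = 0.
By the quadratic formula, t = (0 +/- sqrt(2076)) / -6, so t ~= -7.5939 or t ~= 7.5939.
Neither value makes a denominator zero (t != -7, t != 6), so both are valid.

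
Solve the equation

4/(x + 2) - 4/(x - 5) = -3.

Multiply both sides by (x + 2)(x - 5):
4(x - 5) - 4(x + 2) = -3(x + 2)(x - 5).
Expand and collect terms: -3x^2 + 9x + 58 = 0.
By the quadratic formula, x = (-9 +/- sqrt(777)) / -6, so x ~= -3.1458 or x ~= 6.1458.
Neither value makes a denominator zero (x != -2, x != 5), so both are valid.

x = -3.1458 or x = 6.1458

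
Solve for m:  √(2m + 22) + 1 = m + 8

Isolate the radical: √(2m + 22) = m + 7.
Square both sides: 2m + 22 = (m + 7)².
Expand and rearrange: m² + 12m + 27 = 0.
Solving gives m = -3 or m = -9.
Check each candidate in the original equation:
  m = -3: √(16) = 4, while m + 7 = 4 — valid.
  m = -9: √(4) = 2, while m + 7 = -2 — extraneous.

m = -3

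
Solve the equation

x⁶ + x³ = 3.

Let u = x³. The equation becomes u² + u - 3 = 0.
By the quadratic formula, u = -1/2 + √(13)/2 or u = -√(13)/2 - 1/2.
x³ = -1/2 + √(13)/2 gives x = ∛(-1/2 + √(13)/2) ≈ 1.0922.
x³ = -√(13)/2 - 1/2 gives x = -∛(1/2 + √(13)/2) ≈ -1.3205.

x = -1.3205 or x = 1.0922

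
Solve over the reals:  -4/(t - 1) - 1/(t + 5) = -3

Multiply both sides by (t - 1)(t + 5):
-4(t + 5) - (t - 1) = -3(t - 1)(t + 5).
Expand and collect terms: -3t² - 7t + 34 = 0.
By the quadratic formula, t = (7 ± √457) / -6, so t ≈ -4.7296 or t ≈ 2.3963.
Neither value makes a denominator zero (t ≠ 1, t ≠ -5), so both are valid.

t = -4.7296 or t = 2.3963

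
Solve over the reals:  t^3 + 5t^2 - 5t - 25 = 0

t = -5 or t = -2.2361 or t = 2.2361

Possible rational roots are divisors of -25. Testing t = -5 gives 0, so (t + 5) is a factor.
Divide: t^3 + 5t^2 - 5t - 25 = (t + 5)(t^2 - 5).
Apply the quadratic formula to t^2 - 5 = 0: t = (0 +/- sqrt(20))/2, i.e. t ~= 2.2361 or t ~= -2.2361.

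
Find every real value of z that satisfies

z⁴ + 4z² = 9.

z = -1.2671 or z = 1.2671

Let u = z². The equation becomes u² + 4u - 9 = 0.
By the quadratic formula, u = -2 + √(13) or u = -√(13) - 2.
z² = -2 + √(13) gives z = ±√(-2 + √(13)) ≈ ±1.2671.
z² = -√(13) - 2 < 0 has no real solution.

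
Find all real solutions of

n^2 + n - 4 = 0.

Discriminant: (1)^2 - 4*1*(-4) = 17.
Quadratic formula: n = (-1 +/- sqrt(17)) / 2.
So n = -1/2 + sqrt(17)/2 ~= 1.5616 or n = -sqrt(17)/2 - 1/2 ~= -2.5616.

n = -2.5616 or n = 1.5616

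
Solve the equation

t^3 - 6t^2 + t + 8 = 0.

Possible rational roots are divisors of 8. Testing t = -1 gives 0, so (t + 1) is a factor.
Divide: t^3 - 6t^2 + t + 8 = (t + 1)(t^2 - 7t + 8).
Apply the quadratic formula to t^2 - 7t + 8 = 0: t = (7 +/- sqrt(17))/2, i.e. t ~= 5.5616 or t ~= 1.4384.

t = -1 or t = 1.4384 or t = 5.5616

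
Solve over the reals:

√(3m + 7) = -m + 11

Square both sides: 3m + 7 = (-m + 11)².
Expand and rearrange: m² - 25m + 114 = 0.
Solving gives m = 19 or m = 6.
Check each candidate in the original equation:
  m = 19: √(64) = 8, while -m + 11 = -8 — extraneous.
  m = 6: √(25) = 5, while -m + 11 = 5 — valid.

m = 6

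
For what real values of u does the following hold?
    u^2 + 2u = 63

Bring every term to one side: u^2 + 2u - 63 = 0.
Factor: (u + 9)(u - 7) = 0.
So u = -9 or u = 7.

u = -9 or u = 7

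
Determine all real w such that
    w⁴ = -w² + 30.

w = -2.2361 or w = 2.2361

Let u = w². The equation becomes u² + u - 30 = 0.
Factor: (u + 6)(u - 5) = 0, so u = -6 or u = 5.
w² = -6 < 0 has no real solution.
w² = 5 gives w = ±√(5) ≈ ±2.2361.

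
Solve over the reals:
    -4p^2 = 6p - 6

p = -2.1861 or p = 0.6861

Rearrange to standard form: -4p^2 - 6p + 6 = 0.
Discriminant: (-6)^2 - 4*(-4)*6 = 132.
Quadratic formula: p = (6 +/- sqrt(132)) / (-8).
So p = -sqrt(33)/4 - 3/4 ~= -2.1861 or p = -3/4 + sqrt(33)/4 ~= 0.6861.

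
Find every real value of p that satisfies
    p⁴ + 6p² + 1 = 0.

No real solutions.

Let u = p². The equation becomes u² + 6u + 1 = 0.
By the quadratic formula, u = -3 + 2·√(2) or u = -3 - 2·√(2).
p² = -3 + 2·√(2) < 0 has no real solution.
p² = -3 - 2·√(2) < 0 has no real solution.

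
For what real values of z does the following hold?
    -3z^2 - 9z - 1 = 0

z = -2.8844 or z = -0.1156

Discriminant: (-9)^2 - 4*(-3)*(-1) = 69.
Quadratic formula: z = (9 +/- sqrt(69)) / (-6).
So z = -3/2 - sqrt(69)/6 ~= -2.8844 or z = -3/2 + sqrt(69)/6 ~= -0.1156.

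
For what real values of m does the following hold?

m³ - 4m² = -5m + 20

Rearrange: m³ - 4m² + 5m - 20 = 0.
Possible rational roots are divisors of -20. Testing m = 4 gives 0, so (m - 4) is a factor.
Divide: m³ - 4m² + 5m - 20 = (m - 4)(m² + 5).
The quadratic m² + 5 has discriminant -20 < 0, so no further real roots.

m = 4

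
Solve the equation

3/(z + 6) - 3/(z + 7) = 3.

Multiply both sides by (z + 6)(z + 7):
3(z + 7) - 3(z + 6) = 3(z + 6)(z + 7).
Expand and collect terms: 3z² + 39z + 123 = 0.
By the quadratic formula, z = (-39 ± √45) / 6, so z ≈ -5.382 or z ≈ -7.618.
Neither value makes a denominator zero (z ≠ -6, z ≠ -7), so both are valid.

z = -7.618 or z = -5.382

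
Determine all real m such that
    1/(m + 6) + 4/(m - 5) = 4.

Multiply both sides by (m + 6)(m - 5):
(m - 5) + 4(m + 6) = 4(m + 6)(m - 5).
Expand and collect terms: 4m² - m - 139 = 0.
By the quadratic formula, m = (1 ± √2225) / 8, so m ≈ 6.0212 or m ≈ -5.7712.
Neither value makes a denominator zero (m ≠ -6, m ≠ 5), so both are valid.

m = -5.7712 or m = 6.0212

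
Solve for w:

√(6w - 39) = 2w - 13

w = 6.5 or w = 8

Square both sides: 6w - 39 = (2w - 13)².
Expand and rearrange: 4w² - 58w + 208 = 0.
Solving gives w = 8 or w = 6.5.
Check each candidate in the original equation:
  w = 8: √(9) = 3, while 2w - 13 = 3 — valid.
  w = 6.5: √(0) = 0, while 2w - 13 = 0 — valid.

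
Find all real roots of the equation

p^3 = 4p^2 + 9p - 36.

p = -3 or p = 3 or p = 4

Rearrange: p^3 - 4p^2 - 9p + 36 = 0.
Possible rational roots are divisors of 36. Testing p = 3 gives 0, so (p - 3) is a factor.
Divide: p^3 - 4p^2 - 9p + 36 = (p - 3)(p^2 - p - 12).
Factor the quadratic: p = 4 or p = -3.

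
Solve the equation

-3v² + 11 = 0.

Discriminant: (0)² − 4·(-3)·11 = 132.
Quadratic formula: v = (0 ± √132) / (-6).
So v = -√(33)/3 ≈ -1.9149 or v = √(33)/3 ≈ 1.9149.

v = -1.9149 or v = 1.9149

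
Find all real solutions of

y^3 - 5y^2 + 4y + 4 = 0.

y = -0.5616 or y = 2 or y = 3.5616

Possible rational roots are divisors of 4. Testing y = 2 gives 0, so (y - 2) is a factor.
Divide: y^3 - 5y^2 + 4y + 4 = (y - 2)(y^2 - 3y - 2).
Apply the quadratic formula to y^2 - 3y - 2 = 0: y = (3 +/- sqrt(17))/2, i.e. y ~= 3.5616 or y ~= -0.5616.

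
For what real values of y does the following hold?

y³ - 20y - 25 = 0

Possible rational roots are divisors of -25. Testing y = 5 gives 0, so (y - 5) is a factor.
Divide: y³ - 20y - 25 = (y - 5)(y² + 5y + 5).
Apply the quadratic formula to y² + 5y + 5 = 0: y = (-5 ± √5)/2, i.e. y ≈ -1.382 or y ≈ -3.618.

y = -3.618 or y = -1.382 or y = 5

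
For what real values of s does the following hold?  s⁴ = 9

s = -1.7321 or s = 1.7321

Let u = s². The equation becomes u² - 9 = 0.
Factor: (u - 3)(u + 3) = 0, so u = 3 or u = -3.
s² = 3 gives s = ±√(3) ≈ ±1.7321.
s² = -3 < 0 has no real solution.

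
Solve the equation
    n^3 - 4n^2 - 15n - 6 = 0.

n = -2 or n = -0.4641 or n = 6.4641

Possible rational roots are divisors of -6. Testing n = -2 gives 0, so (n + 2) is a factor.
Divide: n^3 - 4n^2 - 15n - 6 = (n + 2)(n^2 - 6n - 3).
Apply the quadratic formula to n^2 - 6n - 3 = 0: n = (6 +/- sqrt(48))/2, i.e. n ~= 6.4641 or n ~= -0.4641.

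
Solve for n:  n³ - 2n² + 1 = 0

Possible rational roots are divisors of 1. Testing n = 1 gives 0, so (n - 1) is a factor.
Divide: n³ - 2n² + 1 = (n - 1)(n² - n - 1).
Apply the quadratic formula to n² - n - 1 = 0: n = (1 ± √5)/2, i.e. n ≈ 1.618 or n ≈ -0.618.

n = -0.618 or n = 1 or n = 1.618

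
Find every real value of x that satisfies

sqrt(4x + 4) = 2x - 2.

Square both sides: 4x + 4 = (2x - 2)^2.
Expand and rearrange: 4x^2 - 12x = 0.
Solving gives x = 3 or x = 0.
Check each candidate in the original equation:
  x = 3: sqrt(16) = 4, while 2x - 2 = 4 — valid.
  x = 0: sqrt(4) = 2, while 2x - 2 = -2 — extraneous.

x = 3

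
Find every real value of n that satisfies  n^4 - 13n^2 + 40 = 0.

Let u = n^2. The equation becomes u^2 - 13u + 40 = 0.
Factor: (u - 8)(u - 5) = 0, so u = 8 or u = 5.
n^2 = 8 gives n = +/-2*sqrt(2) ~= +/-2.8284.
n^2 = 5 gives n = +/-sqrt(5) ~= +/-2.2361.

n = -2.8284 or n = -2.2361 or n = 2.2361 or n = 2.8284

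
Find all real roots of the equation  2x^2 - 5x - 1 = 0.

Discriminant: (-5)^2 - 4*2*(-1) = 33.
Quadratic formula: x = (5 +/- sqrt(33)) / 4.
So x = 5/4 + sqrt(33)/4 ~= 2.6861 or x = 5/4 - sqrt(33)/4 ~= -0.1861.

x = -0.1861 or x = 2.6861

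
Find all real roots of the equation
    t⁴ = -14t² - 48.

No real solutions.

Let u = t². The equation becomes u² + 14u + 48 = 0.
Factor: (u + 6)(u + 8) = 0, so u = -6 or u = -8.
t² = -6 < 0 has no real solution.
t² = -8 < 0 has no real solution.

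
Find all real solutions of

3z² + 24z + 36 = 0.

Factor: 3(z + 6)(z + 2) = 0.
So z = -6 or z = -2.

z = -6 or z = -2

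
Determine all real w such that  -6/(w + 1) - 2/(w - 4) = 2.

Multiply both sides by (w + 1)(w - 4):
-6(w - 4) - 2(w + 1) = 2(w + 1)(w - 4).
Expand and collect terms: 2w² + 2w - 30 = 0.
By the quadratic formula, w = (-2 ± √244) / 4, so w ≈ 3.4051 or w ≈ -4.4051.
Neither value makes a denominator zero (w ≠ -1, w ≠ 4), so both are valid.

w = -4.4051 or w = 3.4051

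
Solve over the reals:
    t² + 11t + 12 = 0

t = -9.772 or t = -1.228

Discriminant: (11)² − 4·1·12 = 73.
Quadratic formula: t = (-11 ± √73) / 2.
So t = -11/2 + √(73)/2 ≈ -1.228 or t = -11/2 - √(73)/2 ≈ -9.772.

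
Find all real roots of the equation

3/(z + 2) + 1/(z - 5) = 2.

z = -0.6225 or z = 5.6225

Multiply both sides by (z + 2)(z - 5):
3(z - 5) + (z + 2) = 2(z + 2)(z - 5).
Expand and collect terms: 2z^2 - 10z - 7 = 0.
By the quadratic formula, z = (10 +/- sqrt(156)) / 4, so z ~= 5.6225 or z ~= -0.6225.
Neither value makes a denominator zero (z != -2, z != 5), so both are valid.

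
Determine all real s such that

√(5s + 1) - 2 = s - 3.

s = 7

Isolate the radical: √(5s + 1) = s - 1.
Square both sides: 5s + 1 = (s - 1)².
Expand and rearrange: s² - 7s = 0.
Solving gives s = 7 or s = 0.
Check each candidate in the original equation:
  s = 7: √(36) = 6, while s - 1 = 6 — valid.
  s = 0: √(1) = 1, while s - 1 = -1 — extraneous.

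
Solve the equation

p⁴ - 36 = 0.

Let u = p². The equation becomes u² - 36 = 0.
Factor: (u + 6)(u - 6) = 0, so u = -6 or u = 6.
p² = -6 < 0 has no real solution.
p² = 6 gives p = ±√(6) ≈ ±2.4495.

p = -2.4495 or p = 2.4495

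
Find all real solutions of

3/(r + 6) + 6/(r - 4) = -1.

r = -11 or r = 0

Multiply both sides by (r + 6)(r - 4):
3(r - 4) + 6(r + 6) = -(r + 6)(r - 4).
Expand and collect terms: -r^2 - 11r = 0.
Factor or apply the quadratic formula: r = -11 or r = 0.
Neither value makes a denominator zero (r != -6, r != 4), so both are valid.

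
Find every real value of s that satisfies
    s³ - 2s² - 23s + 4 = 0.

Possible rational roots are divisors of 4. Testing s = -4 gives 0, so (s + 4) is a factor.
Divide: s³ - 2s² - 23s + 4 = (s + 4)(s² - 6s + 1).
Apply the quadratic formula to s² - 6s + 1 = 0: s = (6 ± √32)/2, i.e. s ≈ 5.8284 or s ≈ 0.1716.

s = -4 or s = 0.1716 or s = 5.8284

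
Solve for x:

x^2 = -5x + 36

x = -9 or x = 4

Bring every term to one side: x^2 + 5x - 36 = 0.
Factor: (x + 9)(x - 4) = 0.
So x = -9 or x = 4.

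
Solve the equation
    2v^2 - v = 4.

v = -1.1861 or v = 1.6861

Rearrange to standard form: 2v^2 - v - 4 = 0.
Discriminant: (-1)^2 - 4*2*(-4) = 33.
Quadratic formula: v = (1 +/- sqrt(33)) / 4.
So v = 1/4 + sqrt(33)/4 ~= 1.6861 or v = 1/4 - sqrt(33)/4 ~= -1.1861.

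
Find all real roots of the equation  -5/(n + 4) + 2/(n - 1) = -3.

n = -1.8165 or n = -0.1835

Multiply both sides by (n + 4)(n - 1):
-5(n - 1) + 2(n + 4) = -3(n + 4)(n - 1).
Expand and collect terms: -3n² - 6n - 1 = 0.
By the quadratic formula, n = (6 ± √24) / -6, so n ≈ -1.8165 or n ≈ -0.1835.
Neither value makes a denominator zero (n ≠ -4, n ≠ 1), so both are valid.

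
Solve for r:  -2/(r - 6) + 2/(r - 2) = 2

Multiply both sides by (r - 6)(r - 2):
-2(r - 2) + 2(r - 6) = 2(r - 6)(r - 2).
Expand and collect terms: 2r^2 - 16r + 32 = 0.
This has the repeated root r = 4.
Neither value makes a denominator zero (r != 6, r != 2), so both are valid.

r = 4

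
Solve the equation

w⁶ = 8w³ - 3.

Let u = w³. The equation becomes u² - 8u + 3 = 0.
By the quadratic formula, u = √(13) + 4 or u = 4 - √(13).
w³ = √(13) + 4 gives w = ∛(√(13) + 4) ≈ 1.9666.
w³ = 4 - √(13) gives w = ∛(4 - √(13)) ≈ 0.7334.

w = 0.7334 or w = 1.9666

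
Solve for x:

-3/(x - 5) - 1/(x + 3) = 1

Multiply both sides by (x - 5)(x + 3):
-3(x + 3) - (x - 5) = (x - 5)(x + 3).
Expand and collect terms: x^2 + 2x - 11 = 0.
By the quadratic formula, x = (-2 +/- sqrt(48)) / 2, so x ~= 2.4641 or x ~= -4.4641.
Neither value makes a denominator zero (x != 5, x != -3), so both are valid.

x = -4.4641 or x = 2.4641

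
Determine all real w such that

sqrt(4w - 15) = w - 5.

Square both sides: 4w - 15 = (w - 5)^2.
Expand and rearrange: w^2 - 14w + 40 = 0.
Solving gives w = 10 or w = 4.
Check each candidate in the original equation:
  w = 10: sqrt(25) = 5, while w - 5 = 5 — valid.
  w = 4: sqrt(1) = 1, while w - 5 = -1 — extraneous.

w = 10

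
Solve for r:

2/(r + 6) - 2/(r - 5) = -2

r = -6.9226 or r = 5.9226

Multiply both sides by (r + 6)(r - 5):
2(r - 5) - 2(r + 6) = -2(r + 6)(r - 5).
Expand and collect terms: -2r² - 2r + 82 = 0.
By the quadratic formula, r = (2 ± √660) / -4, so r ≈ -6.9226 or r ≈ 5.9226.
Neither value makes a denominator zero (r ≠ -6, r ≠ 5), so both are valid.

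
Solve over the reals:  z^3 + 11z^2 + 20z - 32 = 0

Possible rational roots are divisors of -32. Testing z = -4 gives 0, so (z + 4) is a factor.
Divide: z^3 + 11z^2 + 20z - 32 = (z + 4)(z^2 + 7z - 8).
Factor the quadratic: z = 1 or z = -8.

z = -8 or z = -4 or z = 1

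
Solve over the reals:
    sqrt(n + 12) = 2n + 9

n = -3

Square both sides: n + 12 = (2n + 9)^2.
Expand and rearrange: 4n^2 + 35n + 69 = 0.
Solving gives n = -3 or n = -5.75.
Check each candidate in the original equation:
  n = -3: sqrt(9) = 3, while 2n + 9 = 3 — valid.
  n = -5.75: sqrt(6.25) = 2.5, while 2n + 9 = -2.5 — extraneous.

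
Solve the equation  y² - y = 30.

y = -5 or y = 6

Bring every term to one side: y² - y - 30 = 0.
Factor: (y + 5)(y - 6) = 0.
So y = -5 or y = 6.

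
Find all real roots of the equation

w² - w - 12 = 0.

Factor: (w - 4)(w + 3) = 0.
So w = 4 or w = -3.

w = -3 or w = 4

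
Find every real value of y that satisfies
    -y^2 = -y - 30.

y = -5 or y = 6

Bring every term to one side: -y^2 + y + 30 = 0.
Factor: -1(y - 6)(y + 5) = 0.
So y = 6 or y = -5.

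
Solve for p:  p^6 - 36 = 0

Let u = p^3. The equation becomes u^2 - 36 = 0.
Factor: (u + 6)(u - 6) = 0, so u = -6 or u = 6.
p^3 = -6 gives p = -(6)^(1/3) ~= -1.8171.
p^3 = 6 gives p = (6)^(1/3) ~= 1.8171.

p = -1.8171 or p = 1.8171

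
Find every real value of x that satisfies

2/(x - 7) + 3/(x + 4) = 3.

x = -3.0621 or x = 7.7288

Multiply both sides by (x - 7)(x + 4):
2(x + 4) + 3(x - 7) = 3(x - 7)(x + 4).
Expand and collect terms: 3x^2 - 14x - 71 = 0.
By the quadratic formula, x = (14 +/- sqrt(1048)) / 6, so x ~= 7.7288 or x ~= -3.0621.
Neither value makes a denominator zero (x != 7, x != -4), so both are valid.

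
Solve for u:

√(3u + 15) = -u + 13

Square both sides: 3u + 15 = (-u + 13)².
Expand and rearrange: u² - 29u + 154 = 0.
Solving gives u = 22 or u = 7.
Check each candidate in the original equation:
  u = 22: √(81) = 9, while -u + 13 = -9 — extraneous.
  u = 7: √(36) = 6, while -u + 13 = 6 — valid.

u = 7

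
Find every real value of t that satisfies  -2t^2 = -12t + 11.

t = 1.1292 or t = 4.8708

Rearrange to standard form: -2t^2 + 12t - 11 = 0.
Discriminant: (12)^2 - 4*(-2)*(-11) = 56.
Quadratic formula: t = (-12 +/- sqrt(56)) / (-4).
So t = 3 - sqrt(14)/2 ~= 1.1292 or t = sqrt(14)/2 + 3 ~= 4.8708.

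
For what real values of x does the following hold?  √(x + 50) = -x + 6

Square both sides: x + 50 = (-x + 6)².
Expand and rearrange: x² - 13x - 14 = 0.
Solving gives x = 14 or x = -1.
Check each candidate in the original equation:
  x = 14: √(64) = 8, while -x + 6 = -8 — extraneous.
  x = -1: √(49) = 7, while -x + 6 = 7 — valid.

x = -1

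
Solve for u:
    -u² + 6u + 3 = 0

u = -0.4641 or u = 6.4641

Discriminant: (6)² − 4·(-1)·3 = 48.
Quadratic formula: u = (-6 ± √48) / (-2).
So u = 3 - 2·√(3) ≈ -0.4641 or u = 3 + 2·√(3) ≈ 6.4641.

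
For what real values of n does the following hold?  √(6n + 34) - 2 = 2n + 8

n = -3

Isolate the radical: √(6n + 34) = 2n + 10.
Square both sides: 6n + 34 = (2n + 10)².
Expand and rearrange: 4n² + 34n + 66 = 0.
Solving gives n = -3 or n = -5.5.
Check each candidate in the original equation:
  n = -3: √(16) = 4, while 2n + 10 = 4 — valid.
  n = -5.5: √(1) = 1, while 2n + 10 = -1 — extraneous.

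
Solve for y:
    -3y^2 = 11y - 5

Rearrange to standard form: -3y^2 - 11y + 5 = 0.
Discriminant: (-11)^2 - 4*(-3)*5 = 181.
Quadratic formula: y = (11 +/- sqrt(181)) / (-6).
So y = -sqrt(181)/6 - 11/6 ~= -4.0756 or y = -11/6 + sqrt(181)/6 ~= 0.4089.

y = -4.0756 or y = 0.4089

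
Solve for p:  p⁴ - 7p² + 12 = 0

p = -2 or p = -1.7321 or p = 1.7321 or p = 2

Let u = p². The equation becomes u² - 7u + 12 = 0.
Factor: (u - 3)(u - 4) = 0, so u = 3 or u = 4.
p² = 3 gives p = ±√(3) ≈ ±1.7321.
p² = 4 gives p = ±2.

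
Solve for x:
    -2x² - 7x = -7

Rearrange to standard form: -2x² - 7x + 7 = 0.
Discriminant: (-7)² − 4·(-2)·7 = 105.
Quadratic formula: x = (7 ± √105) / (-4).
So x = -√(105)/4 - 7/4 ≈ -4.3117 or x = -7/4 + √(105)/4 ≈ 0.8117.

x = -4.3117 or x = 0.8117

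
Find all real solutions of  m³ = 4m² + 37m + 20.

m = -4 or m = -0.5826 or m = 8.5826

Rearrange: m³ - 4m² - 37m - 20 = 0.
Possible rational roots are divisors of -20. Testing m = -4 gives 0, so (m + 4) is a factor.
Divide: m³ - 4m² - 37m - 20 = (m + 4)(m² - 8m - 5).
Apply the quadratic formula to m² - 8m - 5 = 0: m = (8 ± √84)/2, i.e. m ≈ 8.5826 or m ≈ -0.5826.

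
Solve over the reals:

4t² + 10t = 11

t = -3.3267 or t = 0.8267

Rearrange to standard form: 4t² + 10t - 11 = 0.
Discriminant: (10)² − 4·4·(-11) = 276.
Quadratic formula: t = (-10 ± √276) / 8.
So t = -5/4 + √(69)/4 ≈ 0.8267 or t = -√(69)/4 - 5/4 ≈ -3.3267.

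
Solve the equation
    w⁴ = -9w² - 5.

No real solutions.

Let u = w². The equation becomes u² + 9u + 5 = 0.
By the quadratic formula, u = -9/2 + √(61)/2 or u = -9/2 - √(61)/2.
w² = -9/2 + √(61)/2 < 0 has no real solution.
w² = -9/2 - √(61)/2 < 0 has no real solution.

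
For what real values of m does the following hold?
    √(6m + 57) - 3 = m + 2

Isolate the radical: √(6m + 57) = m + 5.
Square both sides: 6m + 57 = (m + 5)².
Expand and rearrange: m² + 4m - 32 = 0.
Solving gives m = 4 or m = -8.
Check each candidate in the original equation:
  m = 4: √(81) = 9, while m + 5 = 9 — valid.
  m = -8: √(9) = 3, while m + 5 = -3 — extraneous.

m = 4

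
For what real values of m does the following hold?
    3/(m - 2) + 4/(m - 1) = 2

m = 1.5 or m = 5

Multiply both sides by (m - 2)(m - 1):
3(m - 1) + 4(m - 2) = 2(m - 2)(m - 1).
Expand and collect terms: 2m² - 13m + 15 = 0.
Factor or apply the quadratic formula: m = 5 or m = 1.5.
Neither value makes a denominator zero (m ≠ 2, m ≠ 1), so both are valid.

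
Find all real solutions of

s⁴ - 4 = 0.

Let u = s². The equation becomes u² - 4 = 0.
Factor: (u - 2)(u + 2) = 0, so u = 2 or u = -2.
s² = 2 gives s = ±√(2) ≈ ±1.4142.
s² = -2 < 0 has no real solution.

s = -1.4142 or s = 1.4142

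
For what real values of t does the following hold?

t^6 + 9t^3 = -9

Let u = t^3. The equation becomes u^2 + 9u + 9 = 0.
By the quadratic formula, u = -9/2 + 3*sqrt(5)/2 or u = -9/2 - 3*sqrt(5)/2.
t^3 = -9/2 + 3*sqrt(5)/2 gives t = -(9/2 - 3*sqrt(5)/2)^(1/3) ~= -1.0464.
t^3 = -9/2 - 3*sqrt(5)/2 gives t = -(3*sqrt(5)/2 + 9/2)^(1/3) ~= -1.9878.

t = -1.9878 or t = -1.0464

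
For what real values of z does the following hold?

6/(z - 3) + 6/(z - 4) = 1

z = 3.4792 or z = 15.5208

Multiply both sides by (z - 3)(z - 4):
6(z - 4) + 6(z - 3) = (z - 3)(z - 4).
Expand and collect terms: z^2 - 19z + 54 = 0.
By the quadratic formula, z = (19 +/- sqrt(145)) / 2, so z ~= 15.5208 or z ~= 3.4792.
Neither value makes a denominator zero (z != 3, z != 4), so both are valid.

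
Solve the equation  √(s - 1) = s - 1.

s = 1 or s = 2

Square both sides: s - 1 = (s - 1)².
Expand and rearrange: s² - 3s + 2 = 0.
Solving gives s = 2 or s = 1.
Check each candidate in the original equation:
  s = 2: √(1) = 1, while s - 1 = 1 — valid.
  s = 1: √(0) = 0, while s - 1 = 0 — valid.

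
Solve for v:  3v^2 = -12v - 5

Rearrange to standard form: 3v^2 + 12v + 5 = 0.
Discriminant: (12)^2 - 4*3*5 = 84.
Quadratic formula: v = (-12 +/- sqrt(84)) / 6.
So v = -2 + sqrt(21)/3 ~= -0.4725 or v = -2 - sqrt(21)/3 ~= -3.5275.

v = -3.5275 or v = -0.4725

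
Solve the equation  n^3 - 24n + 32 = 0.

n = -5.4641 or n = 1.4641 or n = 4

Possible rational roots are divisors of 32. Testing n = 4 gives 0, so (n - 4) is a factor.
Divide: n^3 - 24n + 32 = (n - 4)(n^2 + 4n - 8).
Apply the quadratic formula to n^2 + 4n - 8 = 0: n = (-4 +/- sqrt(48))/2, i.e. n ~= 1.4641 or n ~= -5.4641.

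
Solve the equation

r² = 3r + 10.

r = -2 or r = 5

Bring every term to one side: r² - 3r - 10 = 0.
Factor: (r + 2)(r - 5) = 0.
So r = -2 or r = 5.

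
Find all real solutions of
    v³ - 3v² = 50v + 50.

v = -5 or v = -1.099 or v = 9.099

Rearrange: v³ - 3v² - 50v - 50 = 0.
Possible rational roots are divisors of -50. Testing v = -5 gives 0, so (v + 5) is a factor.
Divide: v³ - 3v² - 50v - 50 = (v + 5)(v² - 8v - 10).
Apply the quadratic formula to v² - 8v - 10 = 0: v = (8 ± √104)/2, i.e. v ≈ 9.099 or v ≈ -1.099.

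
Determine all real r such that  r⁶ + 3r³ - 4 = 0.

r = -1.5874 or r = 1

Let u = r³. The equation becomes u² + 3u - 4 = 0.
Factor: (u + 4)(u - 1) = 0, so u = -4 or u = 1.
r³ = -4 gives r = -∛(4) ≈ -1.5874.
r³ = 1 gives r = 1.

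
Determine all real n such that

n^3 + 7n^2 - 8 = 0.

n = -6.8284 or n = -1.1716 or n = 1

Possible rational roots are divisors of -8. Testing n = 1 gives 0, so (n - 1) is a factor.
Divide: n^3 + 7n^2 - 8 = (n - 1)(n^2 + 8n + 8).
Apply the quadratic formula to n^2 + 8n + 8 = 0: n = (-8 +/- sqrt(32))/2, i.e. n ~= -1.1716 or n ~= -6.8284.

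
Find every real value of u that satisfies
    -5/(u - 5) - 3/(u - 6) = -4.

Multiply both sides by (u - 5)(u - 6):
-5(u - 6) - 3(u - 5) = -4(u - 5)(u - 6).
Expand and collect terms: -4u² + 52u - 165 = 0.
Factor or apply the quadratic formula: u = 5.5 or u = 7.5.
Neither value makes a denominator zero (u ≠ 5, u ≠ 6), so both are valid.

u = 5.5 or u = 7.5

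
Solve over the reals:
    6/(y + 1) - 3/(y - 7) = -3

Multiply both sides by (y + 1)(y - 7):
6(y - 7) - 3(y + 1) = -3(y + 1)(y - 7).
Expand and collect terms: -3y^2 + 15y + 66 = 0.
By the quadratic formula, y = (-15 +/- sqrt(1017)) / -6, so y ~= -2.8151 or y ~= 7.8151.
Neither value makes a denominator zero (y != -1, y != 7), so both are valid.

y = -2.8151 or y = 7.8151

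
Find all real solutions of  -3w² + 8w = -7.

Rearrange to standard form: -3w² + 8w + 7 = 0.
Discriminant: (8)² − 4·(-3)·7 = 148.
Quadratic formula: w = (-8 ± √148) / (-6).
So w = 4/3 - √(37)/3 ≈ -0.6943 or w = 4/3 + √(37)/3 ≈ 3.3609.

w = -0.6943 or w = 3.3609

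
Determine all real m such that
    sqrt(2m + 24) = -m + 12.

Square both sides: 2m + 24 = (-m + 12)^2.
Expand and rearrange: m^2 - 26m + 120 = 0.
Solving gives m = 20 or m = 6.
Check each candidate in the original equation:
  m = 20: sqrt(64) = 8, while -m + 12 = -8 — extraneous.
  m = 6: sqrt(36) = 6, while -m + 12 = 6 — valid.

m = 6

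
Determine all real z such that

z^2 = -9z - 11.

z = -7.5414 or z = -1.4586

Rearrange to standard form: z^2 + 9z + 11 = 0.
Discriminant: (9)^2 - 4*1*11 = 37.
Quadratic formula: z = (-9 +/- sqrt(37)) / 2.
So z = -9/2 + sqrt(37)/2 ~= -1.4586 or z = -9/2 - sqrt(37)/2 ~= -7.5414.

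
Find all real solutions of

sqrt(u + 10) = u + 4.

u = -1

Square both sides: u + 10 = (u + 4)^2.
Expand and rearrange: u^2 + 7u + 6 = 0.
Solving gives u = -1 or u = -6.
Check each candidate in the original equation:
  u = -1: sqrt(9) = 3, while u + 4 = 3 — valid.
  u = -6: sqrt(4) = 2, while u + 4 = -2 — extraneous.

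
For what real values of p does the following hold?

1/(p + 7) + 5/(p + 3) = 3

Multiply both sides by (p + 7)(p + 3):
(p + 3) + 5(p + 7) = 3(p + 7)(p + 3).
Expand and collect terms: 3p^2 + 24p + 25 = 0.
By the quadratic formula, p = (-24 +/- sqrt(276)) / 6, so p ~= -1.2311 or p ~= -6.7689.
Neither value makes a denominator zero (p != -7, p != -3), so both are valid.

p = -6.7689 or p = -1.2311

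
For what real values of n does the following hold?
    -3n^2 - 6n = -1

Rearrange to standard form: -3n^2 - 6n + 1 = 0.
Discriminant: (-6)^2 - 4*(-3)*1 = 48.
Quadratic formula: n = (6 +/- sqrt(48)) / (-6).
So n = -2*sqrt(3)/3 - 1 ~= -2.1547 or n = -1 + 2*sqrt(3)/3 ~= 0.1547.

n = -2.1547 or n = 0.1547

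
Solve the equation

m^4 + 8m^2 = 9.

Let u = m^2. The equation becomes u^2 + 8u - 9 = 0.
Factor: (u - 1)(u + 9) = 0, so u = 1 or u = -9.
m^2 = 1 gives m = +/-1.
m^2 = -9 < 0 has no real solution.

m = -1 or m = 1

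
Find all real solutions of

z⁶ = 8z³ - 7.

z = 1 or z = 1.9129

Let u = z³. The equation becomes u² - 8u + 7 = 0.
Factor: (u - 1)(u - 7) = 0, so u = 1 or u = 7.
z³ = 1 gives z = 1.
z³ = 7 gives z = ∛(7) ≈ 1.9129.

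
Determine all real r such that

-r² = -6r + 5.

Bring every term to one side: -r² + 6r - 5 = 0.
Factor: -1(r - 5)(r - 1) = 0.
So r = 5 or r = 1.

r = 1 or r = 5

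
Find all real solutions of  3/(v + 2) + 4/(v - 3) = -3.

Multiply both sides by (v + 2)(v - 3):
3(v - 3) + 4(v + 2) = -3(v + 2)(v - 3).
Expand and collect terms: -3v^2 - 4v + 19 = 0.
By the quadratic formula, v = (4 +/- sqrt(244)) / -6, so v ~= -3.2701 or v ~= 1.9367.
Neither value makes a denominator zero (v != -2, v != 3), so both are valid.

v = -3.2701 or v = 1.9367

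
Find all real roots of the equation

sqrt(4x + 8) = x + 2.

x = -2 or x = 2

Square both sides: 4x + 8 = (x + 2)^2.
Expand and rearrange: x^2 - 4 = 0.
Solving gives x = 2 or x = -2.
Check each candidate in the original equation:
  x = 2: sqrt(16) = 4, while x + 2 = 4 — valid.
  x = -2: sqrt(0) = 0, while x + 2 = 0 — valid.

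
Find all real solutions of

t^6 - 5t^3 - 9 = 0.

Let u = t^3. The equation becomes u^2 - 5u - 9 = 0.
By the quadratic formula, u = 5/2 + sqrt(61)/2 or u = 5/2 - sqrt(61)/2.
t^3 = 5/2 + sqrt(61)/2 gives t = (5/2 + sqrt(61)/2)^(1/3) ~= 1.8571.
t^3 = 5/2 - sqrt(61)/2 gives t = -(-5/2 + sqrt(61)/2)^(1/3) ~= -1.1201.

t = -1.1201 or t = 1.8571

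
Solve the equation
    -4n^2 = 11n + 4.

n = -2.3187 or n = -0.4313

Rearrange to standard form: -4n^2 - 11n - 4 = 0.
Discriminant: (-11)^2 - 4*(-4)*(-4) = 57.
Quadratic formula: n = (11 +/- sqrt(57)) / (-8).
So n = -11/8 - sqrt(57)/8 ~= -2.3187 or n = -11/8 + sqrt(57)/8 ~= -0.4313.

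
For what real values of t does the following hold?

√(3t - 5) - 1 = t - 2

t = 2 or t = 3

Isolate the radical: √(3t - 5) = t - 1.
Square both sides: 3t - 5 = (t - 1)².
Expand and rearrange: t² - 5t + 6 = 0.
Solving gives t = 3 or t = 2.
Check each candidate in the original equation:
  t = 3: √(4) = 2, while t - 1 = 2 — valid.
  t = 2: √(1) = 1, while t - 1 = 1 — valid.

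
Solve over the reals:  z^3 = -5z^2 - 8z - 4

Rearrange: z^3 + 5z^2 + 8z + 4 = 0.
Possible rational roots are divisors of 4. Testing z = -1 gives 0, so (z + 1) is a factor.
Divide: z^3 + 5z^2 + 8z + 4 = (z + 1)(z^2 + 4z + 4).
The quadratic has the repeated root z = -2.

z = -2 or z = -1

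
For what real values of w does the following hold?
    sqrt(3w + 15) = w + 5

Square both sides: 3w + 15 = (w + 5)^2.
Expand and rearrange: w^2 + 7w + 10 = 0.
Solving gives w = -2 or w = -5.
Check each candidate in the original equation:
  w = -2: sqrt(9) = 3, while w + 5 = 3 — valid.
  w = -5: sqrt(0) = 0, while w + 5 = 0 — valid.

w = -5 or w = -2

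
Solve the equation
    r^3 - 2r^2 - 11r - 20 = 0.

r = 5

Possible rational roots are divisors of -20. Testing r = 5 gives 0, so (r - 5) is a factor.
Divide: r^3 - 2r^2 - 11r - 20 = (r - 5)(r^2 + 3r + 4).
The quadratic r^2 + 3r + 4 has discriminant -7 < 0, so no further real roots.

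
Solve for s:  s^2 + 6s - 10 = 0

Discriminant: (6)^2 - 4*1*(-10) = 76.
Quadratic formula: s = (-6 +/- sqrt(76)) / 2.
So s = -3 + sqrt(19) ~= 1.3589 or s = -sqrt(19) - 3 ~= -7.3589.

s = -7.3589 or s = 1.3589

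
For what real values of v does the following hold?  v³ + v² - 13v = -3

v = -4.2361 or v = 0.2361 or v = 3

Rearrange: v³ + v² - 13v + 3 = 0.
Possible rational roots are divisors of 3. Testing v = 3 gives 0, so (v - 3) is a factor.
Divide: v³ + v² - 13v + 3 = (v - 3)(v² + 4v - 1).
Apply the quadratic formula to v² + 4v - 1 = 0: v = (-4 ± √20)/2, i.e. v ≈ 0.2361 or v ≈ -4.2361.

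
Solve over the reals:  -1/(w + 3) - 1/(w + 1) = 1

Multiply both sides by (w + 3)(w + 1):
-(w + 1) - (w + 3) = (w + 3)(w + 1).
Expand and collect terms: w² + 6w + 7 = 0.
By the quadratic formula, w = (-6 ± √8) / 2, so w ≈ -1.5858 or w ≈ -4.4142.
Neither value makes a denominator zero (w ≠ -3, w ≠ -1), so both are valid.

w = -4.4142 or w = -1.5858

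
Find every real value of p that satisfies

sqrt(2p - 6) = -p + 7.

p = 5

Square both sides: 2p - 6 = (-p + 7)^2.
Expand and rearrange: p^2 - 16p + 55 = 0.
Solving gives p = 11 or p = 5.
Check each candidate in the original equation:
  p = 11: sqrt(16) = 4, while -p + 7 = -4 — extraneous.
  p = 5: sqrt(4) = 2, while -p + 7 = 2 — valid.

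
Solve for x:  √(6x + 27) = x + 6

Square both sides: 6x + 27 = (x + 6)².
Expand and rearrange: x² + 6x + 9 = 0.
This gives the repeated root x = -3.
Check in the original equation:
  x = -3: √(9) = 3, while x + 6 = 3 — valid.

x = -3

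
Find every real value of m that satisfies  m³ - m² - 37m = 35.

m = -5 or m = -1 or m = 7

Rearrange: m³ - m² - 37m - 35 = 0.
Possible rational roots are divisors of -35. Testing m = -5 gives 0, so (m + 5) is a factor.
Divide: m³ - m² - 37m - 35 = (m + 5)(m² - 6m - 7).
Factor the quadratic: m = 7 or m = -1.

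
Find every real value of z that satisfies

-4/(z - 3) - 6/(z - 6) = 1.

Multiply both sides by (z - 3)(z - 6):
-4(z - 6) - 6(z - 3) = (z - 3)(z - 6).
Expand and collect terms: z² + z - 24 = 0.
By the quadratic formula, z = (-1 ± √97) / 2, so z ≈ 4.4244 or z ≈ -5.4244.
Neither value makes a denominator zero (z ≠ 3, z ≠ 6), so both are valid.

z = -5.4244 or z = 4.4244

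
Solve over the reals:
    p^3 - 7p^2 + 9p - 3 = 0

p = 0.5505 or p = 1 or p = 5.4495

Possible rational roots are divisors of -3. Testing p = 1 gives 0, so (p - 1) is a factor.
Divide: p^3 - 7p^2 + 9p - 3 = (p - 1)(p^2 - 6p + 3).
Apply the quadratic formula to p^2 - 6p + 3 = 0: p = (6 +/- sqrt(24))/2, i.e. p ~= 5.4495 or p ~= 0.5505.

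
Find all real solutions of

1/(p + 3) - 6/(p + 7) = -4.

p = -5.3187 or p = -3.4313

Multiply both sides by (p + 3)(p + 7):
(p + 7) - 6(p + 3) = -4(p + 3)(p + 7).
Expand and collect terms: -4p² - 35p - 73 = 0.
By the quadratic formula, p = (35 ± √57) / -8, so p ≈ -5.3187 or p ≈ -3.4313.
Neither value makes a denominator zero (p ≠ -3, p ≠ -7), so both are valid.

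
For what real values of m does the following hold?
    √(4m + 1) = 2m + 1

Square both sides: 4m + 1 = (2m + 1)².
Expand and rearrange: 4m² = 0.
This gives the repeated root m = 0.
Check in the original equation:
  m = 0: √(1) = 1, while 2m + 1 = 1 — valid.

m = 0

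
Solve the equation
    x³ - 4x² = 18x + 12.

x = -2 or x = -0.873 or x = 6.873

Rearrange: x³ - 4x² - 18x - 12 = 0.
Possible rational roots are divisors of -12. Testing x = -2 gives 0, so (x + 2) is a factor.
Divide: x³ - 4x² - 18x - 12 = (x + 2)(x² - 6x - 6).
Apply the quadratic formula to x² - 6x - 6 = 0: x = (6 ± √60)/2, i.e. x ≈ 6.873 or x ≈ -0.873.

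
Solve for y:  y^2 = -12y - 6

y = -11.4772 or y = -0.5228

Rearrange to standard form: y^2 + 12y + 6 = 0.
Discriminant: (12)^2 - 4*1*6 = 120.
Quadratic formula: y = (-12 +/- sqrt(120)) / 2.
So y = -6 + sqrt(30) ~= -0.5228 or y = -6 - sqrt(30) ~= -11.4772.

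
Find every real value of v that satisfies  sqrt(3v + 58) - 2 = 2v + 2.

v = 2

Isolate the radical: sqrt(3v + 58) = 2v + 4.
Square both sides: 3v + 58 = (2v + 4)^2.
Expand and rearrange: 4v^2 + 13v - 42 = 0.
Solving gives v = 2 or v = -5.25.
Check each candidate in the original equation:
  v = 2: sqrt(64) = 8, while 2v + 4 = 8 — valid.
  v = -5.25: sqrt(42.25) = 6.5, while 2v + 4 = -6.5 — extraneous.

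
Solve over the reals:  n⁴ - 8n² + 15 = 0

Let u = n². The equation becomes u² - 8u + 15 = 0.
Factor: (u - 3)(u - 5) = 0, so u = 3 or u = 5.
n² = 3 gives n = ±√(3) ≈ ±1.7321.
n² = 5 gives n = ±√(5) ≈ ±2.2361.

n = -2.2361 or n = -1.7321 or n = 1.7321 or n = 2.2361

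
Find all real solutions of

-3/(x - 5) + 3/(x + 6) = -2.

Multiply both sides by (x - 5)(x + 6):
-3(x + 6) + 3(x - 5) = -2(x - 5)(x + 6).
Expand and collect terms: -2x^2 - 2x + 93 = 0.
By the quadratic formula, x = (2 +/- sqrt(748)) / -4, so x ~= -7.3374 or x ~= 6.3374.
Neither value makes a denominator zero (x != 5, x != -6), so both are valid.

x = -7.3374 or x = 6.3374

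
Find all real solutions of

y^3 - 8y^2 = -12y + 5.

y = 0.8074 or y = 1 or y = 6.1926

Rearrange: y^3 - 8y^2 + 12y - 5 = 0.
Possible rational roots are divisors of -5. Testing y = 1 gives 0, so (y - 1) is a factor.
Divide: y^3 - 8y^2 + 12y - 5 = (y - 1)(y^2 - 7y + 5).
Apply the quadratic formula to y^2 - 7y + 5 = 0: y = (7 +/- sqrt(29))/2, i.e. y ~= 6.1926 or y ~= 0.8074.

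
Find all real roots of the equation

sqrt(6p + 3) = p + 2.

p = 1

Square both sides: 6p + 3 = (p + 2)^2.
Expand and rearrange: p^2 - 2p + 1 = 0.
This gives the repeated root p = 1.
Check in the original equation:
  p = 1: sqrt(9) = 3, while p + 2 = 3 — valid.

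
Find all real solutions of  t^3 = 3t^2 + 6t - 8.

Rearrange: t^3 - 3t^2 - 6t + 8 = 0.
Possible rational roots are divisors of 8. Testing t = 1 gives 0, so (t - 1) is a factor.
Divide: t^3 - 3t^2 - 6t + 8 = (t - 1)(t^2 - 2t - 8).
Factor the quadratic: t = 4 or t = -2.

t = -2 or t = 1 or t = 4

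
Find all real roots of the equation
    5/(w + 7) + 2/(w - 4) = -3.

w = -8.7586 or w = 3.4252

Multiply both sides by (w + 7)(w - 4):
5(w - 4) + 2(w + 7) = -3(w + 7)(w - 4).
Expand and collect terms: -3w² - 16w + 90 = 0.
By the quadratic formula, w = (16 ± √1336) / -6, so w ≈ -8.7586 or w ≈ 3.4252.
Neither value makes a denominator zero (w ≠ -7, w ≠ 4), so both are valid.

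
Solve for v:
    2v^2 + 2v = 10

Rearrange to standard form: 2v^2 + 2v - 10 = 0.
Discriminant: (2)^2 - 4*2*(-10) = 84.
Quadratic formula: v = (-2 +/- sqrt(84)) / 4.
So v = -1/2 + sqrt(21)/2 ~= 1.7913 or v = -sqrt(21)/2 - 1/2 ~= -2.7913.

v = -2.7913 or v = 1.7913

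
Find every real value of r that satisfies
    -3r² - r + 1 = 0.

Discriminant: (-1)² − 4·(-3)·1 = 13.
Quadratic formula: r = (1 ± √13) / (-6).
So r = -√(13)/6 - 1/6 ≈ -0.7676 or r = -1/6 + √(13)/6 ≈ 0.4343.

r = -0.7676 or r = 0.4343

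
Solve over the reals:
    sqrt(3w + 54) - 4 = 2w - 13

w = 9

Isolate the radical: sqrt(3w + 54) = 2w - 9.
Square both sides: 3w + 54 = (2w - 9)^2.
Expand and rearrange: 4w^2 - 39w + 27 = 0.
Solving gives w = 9 or w = 0.75.
Check each candidate in the original equation:
  w = 9: sqrt(81) = 9, while 2w - 9 = 9 — valid.
  w = 0.75: sqrt(56.25) = 7.5, while 2w - 9 = -7.5 — extraneous.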